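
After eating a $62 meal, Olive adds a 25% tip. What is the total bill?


Calculate the tip:
25% of $62 = $15.50
Add tip to meal cost:
$62 + $15.50 = $77.50

$77.50


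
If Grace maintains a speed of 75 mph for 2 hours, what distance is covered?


Use the formula: distance = speed x time
Speed = 75 mph, Time = 2 hours
75 x 2 = 150 miles

150 miles


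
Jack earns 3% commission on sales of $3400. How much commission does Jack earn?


Convert rate to decimal:
3% = 0.03
Multiply by sales:
$3400 x 0.03 = $102

$102


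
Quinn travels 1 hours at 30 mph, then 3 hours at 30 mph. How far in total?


Leg 1 distance:
30 x 1 = 30 miles
Leg 2 distance:
30 x 3 = 90 miles
Total distance:
30 + 90 = 120 miles

120 miles


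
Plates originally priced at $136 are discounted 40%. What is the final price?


Calculate the discount amount:
40% of $136 = $54.40
Subtract from original:
$136 - $54.40 = $81.60

$81.60


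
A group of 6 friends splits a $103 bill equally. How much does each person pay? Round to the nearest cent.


Total bill: $103
Number of people: 6
Each pays: $103 / 6 = $17.1666... ≈ $17.17

$17.17


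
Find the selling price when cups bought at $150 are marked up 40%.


Calculate the markup amount:
40% of $150 = $60
Add to cost:
$150 + $60 = $210

$210


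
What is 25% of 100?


Convert percentage to decimal:
25% = 0.25
Multiply:
100 x 0.25 = 25

25


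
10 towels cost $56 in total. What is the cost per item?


Total cost: $56
Number of items: 10
Unit price: $56 / 10 = $5.60

$5.60


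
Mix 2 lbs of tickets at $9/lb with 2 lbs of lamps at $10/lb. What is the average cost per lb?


Cost of tickets:
2 x $9 = $18
Cost of lamps:
2 x $10 = $20
Total cost: $18 + $20 = $38
Total weight: 4 lbs
Average: $38 / 4 = $9.50/lb

$9.50/lb


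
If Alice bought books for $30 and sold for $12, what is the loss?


Selling price = $12
Cost price = $30
Loss = cost price - selling price:
Loss = $30 - $12 = $18

$18


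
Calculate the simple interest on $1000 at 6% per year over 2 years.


Use the formula I = P x R x T / 100
P x R x T = 1000 x 6 x 2 = 12000
I = 12000 / 100 = $120

$120


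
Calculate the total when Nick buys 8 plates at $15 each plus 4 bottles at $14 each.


Cost of plates:
8 x $15 = $120
Cost of bottles:
4 x $14 = $56
Add both:
$120 + $56 = $176

$176


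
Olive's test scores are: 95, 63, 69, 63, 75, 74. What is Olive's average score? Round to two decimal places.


Add the scores:
95 + 63 + 69 + 63 + 75 + 74 = 439
Divide by the number of tests:
439 / 6 = 73.1666... ≈ 73.17

73.17


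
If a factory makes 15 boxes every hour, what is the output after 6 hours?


Production rate: 15 boxes per hour
Time: 6 hours
Total: 15 x 6 = 90 boxes

90 boxes


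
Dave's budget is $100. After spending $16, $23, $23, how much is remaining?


Add up expenses:
$16 + $23 + $23 = $62
Subtract from budget:
$100 - $62 = $38

$38


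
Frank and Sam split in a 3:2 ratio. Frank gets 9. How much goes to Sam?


Find the multiplier:
9 / 3 = 3
Apply to Sam's share:
2 x 3 = 6

6


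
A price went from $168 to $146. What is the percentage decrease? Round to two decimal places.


Find the absolute change:
|146 - 168| = 22
Divide by original and multiply by 100:
22 / 168 x 100 = 13.0952...% ≈ 13.1%

13.1%


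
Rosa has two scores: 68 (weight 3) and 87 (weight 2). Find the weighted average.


Weighted sum:
3 x 68 + 2 x 87 = 378
Total weight:
3 + 2 = 5
Weighted average:
378 / 5 = 75.6

75.6


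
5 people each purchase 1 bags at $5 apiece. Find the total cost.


Cost per person:
1 x $5 = $5
Group total:
5 x $5 = $25

$25


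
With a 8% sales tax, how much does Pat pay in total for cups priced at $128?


Calculate the tax:
8% of $128 = $10.24
Add tax to price:
$128 + $10.24 = $138.24

$138.24


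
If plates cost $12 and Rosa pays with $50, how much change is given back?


Start with the amount paid:
$50
Subtract the price:
$50 - $12 = $38

$38


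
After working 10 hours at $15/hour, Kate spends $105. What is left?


Calculate earnings:
10 x $15 = $150
Subtract spending:
$150 - $105 = $45

$45


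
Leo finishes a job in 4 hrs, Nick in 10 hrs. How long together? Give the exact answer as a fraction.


Leo's rate: 1/4 of the job per hour
Nick's rate: 1/10 of the job per hour
Combined rate: 1/4 + 1/10 = 7/20 per hour
Time = 1 / (7/20) = 20/7 hours (≈ 2.86 hours)

20/7 hours


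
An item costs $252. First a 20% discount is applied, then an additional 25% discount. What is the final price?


First discount:
20% of $252 = $50.40
Price after first discount:
$252 - $50.40 = $201.60
Second discount:
25% of $201.60 = $50.40
Final price:
$201.60 - $50.40 = $151.20

$151.20


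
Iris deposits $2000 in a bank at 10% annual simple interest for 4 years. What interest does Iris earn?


Use the formula I = P x R x T / 100
P x R x T = 2000 x 10 x 4 = 80000
I = 80000 / 100 = $800

$800


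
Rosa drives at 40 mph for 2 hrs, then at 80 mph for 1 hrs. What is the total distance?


Leg 1 distance:
40 x 2 = 80 miles
Leg 2 distance:
80 x 1 = 80 miles
Total distance:
80 + 80 = 160 miles

160 miles


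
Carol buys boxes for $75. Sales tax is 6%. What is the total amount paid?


Calculate the tax:
6% of $75 = $4.50
Add tax to price:
$75 + $4.50 = $79.50

$79.50


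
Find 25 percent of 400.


Convert percentage to decimal:
25% = 0.25
Multiply:
400 x 0.25 = 100

100


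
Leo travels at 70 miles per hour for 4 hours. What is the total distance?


Use the formula: distance = speed x time
Speed = 70 mph, Time = 4 hours
70 x 4 = 280 miles

280 miles


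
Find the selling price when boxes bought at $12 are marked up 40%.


Calculate the markup amount:
40% of $12 = $4.80
Add to cost:
$12 + $4.80 = $16.80

$16.80


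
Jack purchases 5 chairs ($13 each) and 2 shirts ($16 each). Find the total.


Cost of chairs:
5 x $13 = $65
Cost of shirts:
2 x $16 = $32
Add both:
$65 + $32 = $97

$97


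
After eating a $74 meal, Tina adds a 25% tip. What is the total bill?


Calculate the tip:
25% of $74 = $18.50
Add tip to meal cost:
$74 + $18.50 = $92.50

$92.50


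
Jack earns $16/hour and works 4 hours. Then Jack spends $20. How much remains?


Calculate earnings:
4 x $16 = $64
Subtract spending:
$64 - $20 = $44

$44


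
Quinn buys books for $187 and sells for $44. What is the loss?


Selling price = $44
Cost price = $187
Loss = cost price - selling price:
Loss = $187 - $44 = $143

$143


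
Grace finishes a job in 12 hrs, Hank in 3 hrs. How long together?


Grace's rate: 1/12 of the job per hour
Hank's rate: 1/3 of the job per hour
Combined rate: 1/12 + 1/3 = 5/12 per hour
Time = 1 / (5/12) = 12/5 = 2.4 hours

2.4 hours


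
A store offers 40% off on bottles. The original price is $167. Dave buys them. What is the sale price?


Calculate the discount amount:
40% of $167 = $66.80
Subtract from original:
$167 - $66.80 = $100.20

$100.20


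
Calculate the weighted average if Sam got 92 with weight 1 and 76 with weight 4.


Weighted sum:
1 x 92 + 4 x 76 = 396
Total weight:
1 + 4 = 5
Weighted average:
396 / 5 = 79.2

79.2


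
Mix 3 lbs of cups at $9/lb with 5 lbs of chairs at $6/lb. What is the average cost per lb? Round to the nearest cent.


Cost of cups:
3 x $9 = $27
Cost of chairs:
5 x $6 = $30
Total cost: $27 + $30 = $57
Total weight: 8 lbs
Average: $57 / 8 = $7.125 ≈ $7.13/lb

$7.13/lb


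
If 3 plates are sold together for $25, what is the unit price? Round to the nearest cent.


Total cost: $25
Number of items: 3
Unit price: $25 / 3 = $8.3333... ≈ $8.33

$8.33


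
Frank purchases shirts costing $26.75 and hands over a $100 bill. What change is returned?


Start with the amount paid:
$100
Subtract the price:
$100 - $26.75 = $73.25

$73.25


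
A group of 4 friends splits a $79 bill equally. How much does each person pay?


Total bill: $79
Number of people: 4
Each pays: $79 / 4 = $19.75

$19.75


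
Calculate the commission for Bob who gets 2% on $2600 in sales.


Convert rate to decimal:
2% = 0.02
Multiply by sales:
$2600 x 0.02 = $52

$52


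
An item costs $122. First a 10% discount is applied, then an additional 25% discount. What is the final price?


First discount:
10% of $122 = $12.20
Price after first discount:
$122 - $12.20 = $109.80
Second discount:
25% of $109.80 = $27.45
Final price:
$109.80 - $27.45 = $82.35

$82.35


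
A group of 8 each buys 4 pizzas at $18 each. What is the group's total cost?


Cost per person:
4 x $18 = $72
Group total:
8 x $72 = $576

$576


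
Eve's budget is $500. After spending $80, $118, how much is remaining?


Add up expenses:
$80 + $118 = $198
Subtract from budget:
$500 - $198 = $302

$302


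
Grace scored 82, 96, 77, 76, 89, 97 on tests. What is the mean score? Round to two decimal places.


Add the scores:
82 + 96 + 77 + 76 + 89 + 97 = 517
Divide by the number of tests:
517 / 6 = 86.1666... ≈ 86.17

86.17


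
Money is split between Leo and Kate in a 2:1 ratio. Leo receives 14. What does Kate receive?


Find the multiplier:
14 / 2 = 7
Apply to Kate's share:
1 x 7 = 7

7


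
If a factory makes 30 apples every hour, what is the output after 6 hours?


Production rate: 30 apples per hour
Time: 6 hours
Total: 30 x 6 = 180 apples

180 apples


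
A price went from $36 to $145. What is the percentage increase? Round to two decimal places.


Find the absolute change:
|145 - 36| = 109
Divide by original and multiply by 100:
109 / 36 x 100 = 302.7777...% ≈ 302.78%

302.78%


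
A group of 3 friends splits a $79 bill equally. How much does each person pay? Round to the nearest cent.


Total bill: $79
Number of people: 3
Each pays: $79 / 3 = $26.3333... ≈ $26.33

$26.33


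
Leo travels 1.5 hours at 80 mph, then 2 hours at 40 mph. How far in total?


Leg 1 distance:
80 x 1.5 = 120 miles
Leg 2 distance:
40 x 2 = 80 miles
Total distance:
120 + 80 = 200 miles

200 miles


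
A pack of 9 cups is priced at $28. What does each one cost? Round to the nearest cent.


Total cost: $28
Number of items: 9
Unit price: $28 / 9 = $3.1111... ≈ $3.11

$3.11


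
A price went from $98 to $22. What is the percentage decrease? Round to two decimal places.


Find the absolute change:
|22 - 98| = 76
Divide by original and multiply by 100:
76 / 98 x 100 = 77.5510...% ≈ 77.55%

77.55%


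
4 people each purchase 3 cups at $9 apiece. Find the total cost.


Cost per person:
3 x $9 = $27
Group total:
4 x $27 = $108

$108


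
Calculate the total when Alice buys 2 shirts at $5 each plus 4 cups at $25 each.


Cost of shirts:
2 x $5 = $10
Cost of cups:
4 x $25 = $100
Add both:
$10 + $100 = $110

$110


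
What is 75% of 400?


Convert percentage to decimal:
75% = 0.75
Multiply:
400 x 0.75 = 300

300


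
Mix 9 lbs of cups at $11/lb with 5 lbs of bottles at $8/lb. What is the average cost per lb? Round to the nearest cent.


Cost of cups:
9 x $11 = $99
Cost of bottles:
5 x $8 = $40
Total cost: $99 + $40 = $139
Total weight: 14 lbs
Average: $139 / 14 = $9.9285... ≈ $9.93/lb

$9.93/lb


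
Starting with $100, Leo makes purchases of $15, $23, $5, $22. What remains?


Add up expenses:
$15 + $23 + $5 + $22 = $65
Subtract from budget:
$100 - $65 = $35

$35


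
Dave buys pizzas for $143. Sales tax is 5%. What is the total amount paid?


Calculate the tax:
5% of $143 = $7.15
Add tax to price:
$143 + $7.15 = $150.15

$150.15


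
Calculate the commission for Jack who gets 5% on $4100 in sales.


Convert rate to decimal:
5% = 0.05
Multiply by sales:
$4100 x 0.05 = $205

$205


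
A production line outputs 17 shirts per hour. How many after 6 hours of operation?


Production rate: 17 shirts per hour
Time: 6 hours
Total: 17 x 6 = 102 shirts

102 shirts


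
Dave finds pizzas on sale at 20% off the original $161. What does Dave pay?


Calculate the discount amount:
20% of $161 = $32.20
Subtract from original:
$161 - $32.20 = $128.80

$128.80


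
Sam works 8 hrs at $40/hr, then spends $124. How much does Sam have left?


Calculate earnings:
8 x $40 = $320
Subtract spending:
$320 - $124 = $196

$196


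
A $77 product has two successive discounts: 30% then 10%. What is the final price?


First discount:
30% of $77 = $23.10
Price after first discount:
$77 - $23.10 = $53.90
Second discount:
10% of $53.90 = $5.39
Final price:
$53.90 - $5.39 = $48.51

$48.51


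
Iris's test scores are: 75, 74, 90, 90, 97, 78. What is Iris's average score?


Add the scores:
75 + 74 + 90 + 90 + 97 + 78 = 504
Divide by the number of tests:
504 / 6 = 84

84


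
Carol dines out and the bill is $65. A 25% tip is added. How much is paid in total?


Calculate the tip:
25% of $65 = $16.25
Add tip to meal cost:
$65 + $16.25 = $81.25

$81.25


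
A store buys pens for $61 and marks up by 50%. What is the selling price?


Calculate the markup amount:
50% of $61 = $30.50
Add to cost:
$61 + $30.50 = $91.50

$91.50


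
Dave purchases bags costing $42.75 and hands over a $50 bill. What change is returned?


Start with the amount paid:
$50
Subtract the price:
$50 - $42.75 = $7.25

$7.25


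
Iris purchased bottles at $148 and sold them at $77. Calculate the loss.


Selling price = $77
Cost price = $148
Loss = cost price - selling price:
Loss = $148 - $77 = $71

$71


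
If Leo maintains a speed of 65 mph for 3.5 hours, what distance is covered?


Use the formula: distance = speed x time
Speed = 65 mph, Time = 3.5 hours
65 x 3.5 = 227.5 miles

227.5 miles


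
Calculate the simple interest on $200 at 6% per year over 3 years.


Use the formula I = P x R x T / 100
P x R x T = 200 x 6 x 3 = 3600
I = 3600 / 100 = $36

$36


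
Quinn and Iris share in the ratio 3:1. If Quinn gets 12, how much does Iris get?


Find the multiplier:
12 / 3 = 4
Apply to Iris's share:
1 x 4 = 4

4


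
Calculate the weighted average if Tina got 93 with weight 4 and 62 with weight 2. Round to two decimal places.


Weighted sum:
4 x 93 + 2 x 62 = 496
Total weight:
4 + 2 = 6
Weighted average:
496 / 6 = 82.6666... ≈ 82.67

82.67


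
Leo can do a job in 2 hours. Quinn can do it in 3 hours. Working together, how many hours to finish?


Leo's rate: 1/2 of the job per hour
Quinn's rate: 1/3 of the job per hour
Combined rate: 1/2 + 1/3 = 5/6 per hour
Time = 1 / (5/6) = 6/5 = 1.2 hours

1.2 hours


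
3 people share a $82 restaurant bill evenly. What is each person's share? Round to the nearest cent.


Total bill: $82
Number of people: 3
Each pays: $82 / 3 = $27.3333... ≈ $27.33

$27.33


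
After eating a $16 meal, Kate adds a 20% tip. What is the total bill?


Calculate the tip:
20% of $16 = $3.20
Add tip to meal cost:
$16 + $3.20 = $19.20

$19.20


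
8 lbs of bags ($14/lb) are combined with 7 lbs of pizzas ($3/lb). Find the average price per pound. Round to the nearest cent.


Cost of bags:
8 x $14 = $112
Cost of pizzas:
7 x $3 = $21
Total cost: $112 + $21 = $133
Total weight: 15 lbs
Average: $133 / 15 = $8.8666... ≈ $8.87/lb

$8.87/lb


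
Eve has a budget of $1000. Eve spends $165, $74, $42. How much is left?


Add up expenses:
$165 + $74 + $42 = $281
Subtract from budget:
$1000 - $281 = $719

$719


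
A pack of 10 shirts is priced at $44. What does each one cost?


Total cost: $44
Number of items: 10
Unit price: $44 / 10 = $4.40

$4.40


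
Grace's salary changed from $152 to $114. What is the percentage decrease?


Find the absolute change:
|114 - 152| = 38
Divide by original and multiply by 100:
38 / 152 x 100 = 25%

25%


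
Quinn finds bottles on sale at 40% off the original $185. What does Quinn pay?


Calculate the discount amount:
40% of $185 = $74
Subtract from original:
$185 - $74 = $111

$111


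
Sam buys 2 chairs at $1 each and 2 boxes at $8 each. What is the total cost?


Cost of chairs:
2 x $1 = $2
Cost of boxes:
2 x $8 = $16
Add both:
$2 + $16 = $18

$18


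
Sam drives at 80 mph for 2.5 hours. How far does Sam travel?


Use the formula: distance = speed x time
Speed = 80 mph, Time = 2.5 hours
80 x 2.5 = 200 miles

200 miles


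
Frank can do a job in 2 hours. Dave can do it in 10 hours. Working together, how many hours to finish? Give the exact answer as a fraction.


Frank's rate: 1/2 of the job per hour
Dave's rate: 1/10 of the job per hour
Combined rate: 1/2 + 1/10 = 3/5 per hour
Time = 1 / (3/5) = 5/3 hours (≈ 1.67 hours)

5/3 hours


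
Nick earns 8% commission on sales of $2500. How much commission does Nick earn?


Convert rate to decimal:
8% = 0.08
Multiply by sales:
$2500 x 0.08 = $200

$200


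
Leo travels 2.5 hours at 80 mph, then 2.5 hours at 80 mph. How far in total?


Leg 1 distance:
80 x 2.5 = 200 miles
Leg 2 distance:
80 x 2.5 = 200 miles
Total distance:
200 + 200 = 400 miles

400 miles


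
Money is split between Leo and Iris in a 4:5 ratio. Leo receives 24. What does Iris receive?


Find the multiplier:
24 / 4 = 6
Apply to Iris's share:
5 x 6 = 30

30


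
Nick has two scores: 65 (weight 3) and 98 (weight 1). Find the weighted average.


Weighted sum:
3 x 65 + 1 x 98 = 293
Total weight:
3 + 1 = 4
Weighted average:
293 / 4 = 73.25

73.25


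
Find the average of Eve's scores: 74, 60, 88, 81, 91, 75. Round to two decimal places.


Add the scores:
74 + 60 + 88 + 81 + 91 + 75 = 469
Divide by the number of tests:
469 / 6 = 78.1666... ≈ 78.17

78.17


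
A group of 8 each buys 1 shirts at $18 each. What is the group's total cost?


Cost per person:
1 x $18 = $18
Group total:
8 x $18 = $144

$144


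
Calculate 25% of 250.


Convert percentage to decimal:
25% = 0.25
Multiply:
250 x 0.25 = 62.5

62.5


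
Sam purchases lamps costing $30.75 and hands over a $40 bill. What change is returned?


Start with the amount paid:
$40
Subtract the price:
$40 - $30.75 = $9.25

$9.25


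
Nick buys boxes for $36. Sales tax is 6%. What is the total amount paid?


Calculate the tax:
6% of $36 = $2.16
Add tax to price:
$36 + $2.16 = $38.16

$38.16


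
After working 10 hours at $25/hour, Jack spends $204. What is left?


Calculate earnings:
10 x $25 = $250
Subtract spending:
$250 - $204 = $46

$46


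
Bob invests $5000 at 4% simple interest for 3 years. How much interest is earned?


Use the formula I = P x R x T / 100
P x R x T = 5000 x 4 x 3 = 60000
I = 60000 / 100 = $600

$600


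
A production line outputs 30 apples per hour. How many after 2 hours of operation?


Production rate: 30 apples per hour
Time: 2 hours
Total: 30 x 2 = 60 apples

60 apples


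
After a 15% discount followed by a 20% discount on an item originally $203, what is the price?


First discount:
15% of $203 = $30.45
Price after first discount:
$203 - $30.45 = $172.55
Second discount:
20% of $172.55 = $34.51
Final price:
$172.55 - $34.51 = $138.04

$138.04


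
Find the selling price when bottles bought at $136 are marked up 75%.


Calculate the markup amount:
75% of $136 = $102
Add to cost:
$136 + $102 = $238

$238


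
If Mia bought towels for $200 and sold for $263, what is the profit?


Selling price = $263
Cost price = $200
Profit = selling price - cost price:
Profit = $263 - $200 = $63

$63


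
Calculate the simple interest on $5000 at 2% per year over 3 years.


Use the formula I = P x R x T / 100
P x R x T = 5000 x 2 x 3 = 30000
I = 30000 / 100 = $300

$300


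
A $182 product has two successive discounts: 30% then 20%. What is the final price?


First discount:
30% of $182 = $54.60
Price after first discount:
$182 - $54.60 = $127.40
Second discount:
20% of $127.40 = $25.48
Final price:
$127.40 - $25.48 = $101.92

$101.92


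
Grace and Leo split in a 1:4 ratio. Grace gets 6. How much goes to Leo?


Find the multiplier:
6 / 1 = 6
Apply to Leo's share:
4 x 6 = 24

24


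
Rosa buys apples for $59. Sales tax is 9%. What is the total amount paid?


Calculate the tax:
9% of $59 = $5.31
Add tax to price:
$59 + $5.31 = $64.31

$64.31


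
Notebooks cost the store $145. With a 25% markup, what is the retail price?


Calculate the markup amount:
25% of $145 = $36.25
Add to cost:
$145 + $36.25 = $181.25

$181.25


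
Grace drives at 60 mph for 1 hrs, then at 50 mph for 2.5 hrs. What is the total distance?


Leg 1 distance:
60 x 1 = 60 miles
Leg 2 distance:
50 x 2.5 = 125 miles
Total distance:
60 + 125 = 185 miles

185 miles


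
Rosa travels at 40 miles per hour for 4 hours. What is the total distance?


Use the formula: distance = speed x time
Speed = 40 mph, Time = 4 hours
40 x 4 = 160 miles

160 miles


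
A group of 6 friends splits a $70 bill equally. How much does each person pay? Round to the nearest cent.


Total bill: $70
Number of people: 6
Each pays: $70 / 6 = $11.6666... ≈ $11.67

$11.67


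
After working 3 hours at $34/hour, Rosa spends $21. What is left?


Calculate earnings:
3 x $34 = $102
Subtract spending:
$102 - $21 = $81

$81


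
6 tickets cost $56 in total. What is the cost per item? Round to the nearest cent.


Total cost: $56
Number of items: 6
Unit price: $56 / 6 = $9.3333... ≈ $9.33

$9.33


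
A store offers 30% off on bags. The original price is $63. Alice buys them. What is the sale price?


Calculate the discount amount:
30% of $63 = $18.90
Subtract from original:
$63 - $18.90 = $44.10

$44.10


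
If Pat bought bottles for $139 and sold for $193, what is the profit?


Selling price = $193
Cost price = $139
Profit = selling price - cost price:
Profit = $193 - $139 = $54

$54


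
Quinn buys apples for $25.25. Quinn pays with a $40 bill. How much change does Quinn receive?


Start with the amount paid:
$40
Subtract the price:
$40 - $25.25 = $14.75

$14.75


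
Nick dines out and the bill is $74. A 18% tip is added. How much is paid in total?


Calculate the tip:
18% of $74 = $13.32
Add tip to meal cost:
$74 + $13.32 = $87.32

$87.32


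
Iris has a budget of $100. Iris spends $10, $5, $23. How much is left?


Add up expenses:
$10 + $5 + $23 = $38
Subtract from budget:
$100 - $38 = $62

$62


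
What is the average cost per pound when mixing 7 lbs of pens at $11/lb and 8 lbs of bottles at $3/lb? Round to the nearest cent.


Cost of pens:
7 x $11 = $77
Cost of bottles:
8 x $3 = $24
Total cost: $77 + $24 = $101
Total weight: 15 lbs
Average: $101 / 15 = $6.7333... ≈ $6.73/lb

$6.73/lb


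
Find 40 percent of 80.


Convert percentage to decimal:
40% = 0.4
Multiply:
80 x 0.4 = 32

32


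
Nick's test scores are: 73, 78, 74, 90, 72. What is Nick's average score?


Add the scores:
73 + 78 + 74 + 90 + 72 = 387
Divide by the number of tests:
387 / 5 = 77.4

77.4


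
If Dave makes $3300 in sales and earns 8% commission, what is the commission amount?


Convert rate to decimal:
8% = 0.08
Multiply by sales:
$3300 x 0.08 = $264

$264


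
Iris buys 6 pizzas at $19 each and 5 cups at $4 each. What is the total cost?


Cost of pizzas:
6 x $19 = $114
Cost of cups:
5 x $4 = $20
Add both:
$114 + $20 = $134

$134


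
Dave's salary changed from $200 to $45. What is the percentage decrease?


Find the absolute change:
|45 - 200| = 155
Divide by original and multiply by 100:
155 / 200 x 100 = 77.5%

77.5%


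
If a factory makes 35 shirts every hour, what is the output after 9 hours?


Production rate: 35 shirts per hour
Time: 9 hours
Total: 35 x 9 = 315 shirts

315 shirts


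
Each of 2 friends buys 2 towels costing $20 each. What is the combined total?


Cost per person:
2 x $20 = $40
Group total:
2 x $40 = $80

$80


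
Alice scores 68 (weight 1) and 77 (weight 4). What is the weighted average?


Weighted sum:
1 x 68 + 4 x 77 = 376
Total weight:
1 + 4 = 5
Weighted average:
376 / 5 = 75.2

75.2


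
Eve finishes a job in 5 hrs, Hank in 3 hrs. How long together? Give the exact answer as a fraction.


Eve's rate: 1/5 of the job per hour
Hank's rate: 1/3 of the job per hour
Combined rate: 1/5 + 1/3 = 8/15 per hour
Time = 1 / (8/15) = 15/8 hours (≈ 1.88 hours)

15/8 hours


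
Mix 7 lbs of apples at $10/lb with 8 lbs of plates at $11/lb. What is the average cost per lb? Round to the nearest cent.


Cost of apples:
7 x $10 = $70
Cost of plates:
8 x $11 = $88
Total cost: $70 + $88 = $158
Total weight: 15 lbs
Average: $158 / 15 = $10.5333... ≈ $10.53/lb

$10.53/lb


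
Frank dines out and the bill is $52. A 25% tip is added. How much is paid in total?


Calculate the tip:
25% of $52 = $13
Add tip to meal cost:
$52 + $13 = $65

$65


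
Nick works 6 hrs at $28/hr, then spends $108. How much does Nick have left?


Calculate earnings:
6 x $28 = $168
Subtract spending:
$168 - $108 = $60

$60


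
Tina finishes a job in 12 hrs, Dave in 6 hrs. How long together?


Tina's rate: 1/12 of the job per hour
Dave's rate: 1/6 of the job per hour
Combined rate: 1/12 + 1/6 = 1/4 per hour
Time = 1 / (1/4) = 4 hours

4 hours


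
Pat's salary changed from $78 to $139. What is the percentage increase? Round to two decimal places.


Find the absolute change:
|139 - 78| = 61
Divide by original and multiply by 100:
61 / 78 x 100 = 78.2051...% ≈ 78.21%

78.21%


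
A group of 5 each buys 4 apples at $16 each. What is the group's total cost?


Cost per person:
4 x $16 = $64
Group total:
5 x $64 = $320

$320


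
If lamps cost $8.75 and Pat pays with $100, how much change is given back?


Start with the amount paid:
$100
Subtract the price:
$100 - $8.75 = $91.25

$91.25


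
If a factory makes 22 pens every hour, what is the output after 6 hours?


Production rate: 22 pens per hour
Time: 6 hours
Total: 22 x 6 = 132 pens

132 pens


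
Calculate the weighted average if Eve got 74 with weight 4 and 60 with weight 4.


Weighted sum:
4 x 74 + 4 x 60 = 536
Total weight:
4 + 4 = 8
Weighted average:
536 / 8 = 67

67


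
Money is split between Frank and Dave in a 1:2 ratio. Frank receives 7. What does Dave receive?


Find the multiplier:
7 / 1 = 7
Apply to Dave's share:
2 x 7 = 14

14


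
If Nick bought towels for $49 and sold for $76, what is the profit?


Selling price = $76
Cost price = $49
Profit = selling price - cost price:
Profit = $76 - $49 = $27

$27


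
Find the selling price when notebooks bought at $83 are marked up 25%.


Calculate the markup amount:
25% of $83 = $20.75
Add to cost:
$83 + $20.75 = $103.75

$103.75


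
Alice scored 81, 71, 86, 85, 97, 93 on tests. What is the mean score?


Add the scores:
81 + 71 + 86 + 85 + 97 + 93 = 513
Divide by the number of tests:
513 / 6 = 85.5

85.5


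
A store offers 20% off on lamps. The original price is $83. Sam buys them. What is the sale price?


Calculate the discount amount:
20% of $83 = $16.60
Subtract from original:
$83 - $16.60 = $66.40

$66.40


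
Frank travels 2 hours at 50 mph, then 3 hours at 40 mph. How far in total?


Leg 1 distance:
50 x 2 = 100 miles
Leg 2 distance:
40 x 3 = 120 miles
Total distance:
100 + 120 = 220 miles

220 miles


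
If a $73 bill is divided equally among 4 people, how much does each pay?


Total bill: $73
Number of people: 4
Each pays: $73 / 4 = $18.25

$18.25


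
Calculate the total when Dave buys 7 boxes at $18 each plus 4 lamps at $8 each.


Cost of boxes:
7 x $18 = $126
Cost of lamps:
4 x $8 = $32
Add both:
$126 + $32 = $158

$158


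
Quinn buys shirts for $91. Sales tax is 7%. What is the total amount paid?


Calculate the tax:
7% of $91 = $6.37
Add tax to price:
$91 + $6.37 = $97.37

$97.37


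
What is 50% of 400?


Convert percentage to decimal:
50% = 0.5
Multiply:
400 x 0.5 = 200

200


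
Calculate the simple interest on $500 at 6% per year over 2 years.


Use the formula I = P x R x T / 100
P x R x T = 500 x 6 x 2 = 6000
I = 6000 / 100 = $60

$60


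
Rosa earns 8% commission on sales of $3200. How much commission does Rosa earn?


Convert rate to decimal:
8% = 0.08
Multiply by sales:
$3200 x 0.08 = $256

$256


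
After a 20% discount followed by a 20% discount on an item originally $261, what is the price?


First discount:
20% of $261 = $52.20
Price after first discount:
$261 - $52.20 = $208.80
Second discount:
20% of $208.80 = $41.76
Final price:
$208.80 - $41.76 = $167.04

$167.04


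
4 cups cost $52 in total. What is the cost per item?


Total cost: $52
Number of items: 4
Unit price: $52 / 4 = $13

$13


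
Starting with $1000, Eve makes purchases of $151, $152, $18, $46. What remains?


Add up expenses:
$151 + $152 + $18 + $46 = $367
Subtract from budget:
$1000 - $367 = $633

$633


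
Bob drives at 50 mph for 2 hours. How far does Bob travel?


Use the formula: distance = speed x time
Speed = 50 mph, Time = 2 hours
50 x 2 = 100 miles

100 miles


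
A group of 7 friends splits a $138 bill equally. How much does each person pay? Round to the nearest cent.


Total bill: $138
Number of people: 7
Each pays: $138 / 7 = $19.7142... ≈ $19.71

$19.71


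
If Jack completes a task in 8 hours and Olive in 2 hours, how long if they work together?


Jack's rate: 1/8 of the job per hour
Olive's rate: 1/2 of the job per hour
Combined rate: 1/8 + 1/2 = 5/8 per hour
Time = 1 / (5/8) = 8/5 = 1.6 hours

1.6 hours


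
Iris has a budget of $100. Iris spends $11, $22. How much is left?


Add up expenses:
$11 + $22 = $33
Subtract from budget:
$100 - $33 = $67

$67


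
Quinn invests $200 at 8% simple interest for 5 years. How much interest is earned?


Use the formula I = P x R x T / 100
P x R x T = 200 x 8 x 5 = 8000
I = 8000 / 100 = $80

$80


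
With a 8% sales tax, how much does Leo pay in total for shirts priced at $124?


Calculate the tax:
8% of $124 = $9.92
Add tax to price:
$124 + $9.92 = $133.92

$133.92


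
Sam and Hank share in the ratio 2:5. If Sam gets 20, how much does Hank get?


Find the multiplier:
20 / 2 = 10
Apply to Hank's share:
5 x 10 = 50

50


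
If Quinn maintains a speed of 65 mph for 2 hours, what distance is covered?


Use the formula: distance = speed x time
Speed = 65 mph, Time = 2 hours
65 x 2 = 130 miles

130 miles


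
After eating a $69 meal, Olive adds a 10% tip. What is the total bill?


Calculate the tip:
10% of $69 = $6.90
Add tip to meal cost:
$69 + $6.90 = $75.90

$75.90


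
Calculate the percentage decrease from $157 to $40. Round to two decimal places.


Find the absolute change:
|40 - 157| = 117
Divide by original and multiply by 100:
117 / 157 x 100 = 74.5222...% ≈ 74.52%

74.52%


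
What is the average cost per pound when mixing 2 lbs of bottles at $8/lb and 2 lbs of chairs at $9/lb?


Cost of bottles:
2 x $8 = $16
Cost of chairs:
2 x $9 = $18
Total cost: $16 + $18 = $34
Total weight: 4 lbs
Average: $34 / 4 = $8.50/lb

$8.50/lb


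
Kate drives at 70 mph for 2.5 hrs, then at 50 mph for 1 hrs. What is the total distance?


Leg 1 distance:
70 x 2.5 = 175 miles
Leg 2 distance:
50 x 1 = 50 miles
Total distance:
175 + 50 = 225 miles

225 miles


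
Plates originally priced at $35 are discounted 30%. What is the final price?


Calculate the discount amount:
30% of $35 = $10.50
Subtract from original:
$35 - $10.50 = $24.50

$24.50


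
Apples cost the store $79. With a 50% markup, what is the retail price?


Calculate the markup amount:
50% of $79 = $39.50
Add to cost:
$79 + $39.50 = $118.50

$118.50


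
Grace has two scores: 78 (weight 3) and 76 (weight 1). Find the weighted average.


Weighted sum:
3 x 78 + 1 x 76 = 310
Total weight:
3 + 1 = 4
Weighted average:
310 / 4 = 77.5

77.5


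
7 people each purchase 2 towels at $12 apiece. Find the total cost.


Cost per person:
2 x $12 = $24
Group total:
7 x $24 = $168

$168


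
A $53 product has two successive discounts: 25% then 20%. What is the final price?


First discount:
25% of $53 = $13.25
Price after first discount:
$53 - $13.25 = $39.75
Second discount:
20% of $39.75 = $7.95
Final price:
$39.75 - $7.95 = $31.80

$31.80


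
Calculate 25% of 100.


Convert percentage to decimal:
25% = 0.25
Multiply:
100 x 0.25 = 25

25


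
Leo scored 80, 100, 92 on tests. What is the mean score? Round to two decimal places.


Add the scores:
80 + 100 + 92 = 272
Divide by the number of tests:
272 / 3 = 90.6666... ≈ 90.67

90.67


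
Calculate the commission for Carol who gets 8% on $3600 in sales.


Convert rate to decimal:
8% = 0.08
Multiply by sales:
$3600 x 0.08 = $288

$288


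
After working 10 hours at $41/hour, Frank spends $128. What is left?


Calculate earnings:
10 x $41 = $410
Subtract spending:
$410 - $128 = $282

$282


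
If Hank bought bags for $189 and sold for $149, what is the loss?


Selling price = $149
Cost price = $189
Loss = cost price - selling price:
Loss = $189 - $149 = $40

$40


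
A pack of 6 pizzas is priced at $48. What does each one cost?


Total cost: $48
Number of items: 6
Unit price: $48 / 6 = $8

$8


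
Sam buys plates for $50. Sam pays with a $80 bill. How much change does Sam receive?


Start with the amount paid:
$80
Subtract the price:
$80 - $50 = $30

$30


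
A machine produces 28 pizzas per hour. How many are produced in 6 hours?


Production rate: 28 pizzas per hour
Time: 6 hours
Total: 28 x 6 = 168 pizzas

168 pizzas


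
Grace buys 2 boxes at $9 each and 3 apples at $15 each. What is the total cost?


Cost of boxes:
2 x $9 = $18
Cost of apples:
3 x $15 = $45
Add both:
$18 + $45 = $63

$63


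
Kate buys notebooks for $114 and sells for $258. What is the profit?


Selling price = $258
Cost price = $114
Profit = selling price - cost price:
Profit = $258 - $114 = $144

$144


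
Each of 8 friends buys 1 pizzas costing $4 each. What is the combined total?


Cost per person:
1 x $4 = $4
Group total:
8 x $4 = $32

$32


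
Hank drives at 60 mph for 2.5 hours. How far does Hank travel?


Use the formula: distance = speed x time
Speed = 60 mph, Time = 2.5 hours
60 x 2.5 = 150 miles

150 miles


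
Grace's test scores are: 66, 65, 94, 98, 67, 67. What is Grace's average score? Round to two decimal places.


Add the scores:
66 + 65 + 94 + 98 + 67 + 67 = 457
Divide by the number of tests:
457 / 6 = 76.1666... ≈ 76.17

76.17


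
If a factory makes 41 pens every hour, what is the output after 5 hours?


Production rate: 41 pens per hour
Time: 5 hours
Total: 41 x 5 = 205 pens

205 pens


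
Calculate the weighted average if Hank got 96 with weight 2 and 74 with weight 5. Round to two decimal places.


Weighted sum:
2 x 96 + 5 x 74 = 562
Total weight:
2 + 5 = 7
Weighted average:
562 / 7 = 80.2857... ≈ 80.29

80.29


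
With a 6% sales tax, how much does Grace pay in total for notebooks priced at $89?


Calculate the tax:
6% of $89 = $5.34
Add tax to price:
$89 + $5.34 = $94.34

$94.34


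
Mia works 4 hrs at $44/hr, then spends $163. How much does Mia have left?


Calculate earnings:
4 x $44 = $176
Subtract spending:
$176 - $163 = $13

$13


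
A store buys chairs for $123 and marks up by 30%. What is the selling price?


Calculate the markup amount:
30% of $123 = $36.90
Add to cost:
$123 + $36.90 = $159.90

$159.90


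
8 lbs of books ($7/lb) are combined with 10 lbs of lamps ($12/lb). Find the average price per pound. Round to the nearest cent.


Cost of books:
8 x $7 = $56
Cost of lamps:
10 x $12 = $120
Total cost: $56 + $120 = $176
Total weight: 18 lbs
Average: $176 / 18 = $9.7777... ≈ $9.78/lb

$9.78/lb


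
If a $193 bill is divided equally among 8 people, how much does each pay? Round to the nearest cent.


Total bill: $193
Number of people: 8
Each pays: $193 / 8 = $24.125 ≈ $24.13

$24.13


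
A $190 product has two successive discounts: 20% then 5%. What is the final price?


First discount:
20% of $190 = $38
Price after first discount:
$190 - $38 = $152
Second discount:
5% of $152 = $7.60
Final price:
$152 - $7.60 = $144.40

$144.40


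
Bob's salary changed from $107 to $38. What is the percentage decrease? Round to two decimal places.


Find the absolute change:
|38 - 107| = 69
Divide by original and multiply by 100:
69 / 107 x 100 = 64.4859...% ≈ 64.49%

64.49%


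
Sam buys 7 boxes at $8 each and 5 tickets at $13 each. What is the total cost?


Cost of boxes:
7 x $8 = $56
Cost of tickets:
5 x $13 = $65
Add both:
$56 + $65 = $121

$121


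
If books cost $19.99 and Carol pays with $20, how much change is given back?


Start with the amount paid:
$20
Subtract the price:
$20 - $19.99 = $0.01

$0.01


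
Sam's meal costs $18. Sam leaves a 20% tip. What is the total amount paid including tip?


Calculate the tip:
20% of $18 = $3.60
Add tip to meal cost:
$18 + $3.60 = $21.60

$21.60


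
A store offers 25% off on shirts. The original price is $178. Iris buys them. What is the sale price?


Calculate the discount amount:
25% of $178 = $44.50
Subtract from original:
$178 - $44.50 = $133.50

$133.50


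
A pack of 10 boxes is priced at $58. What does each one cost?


Total cost: $58
Number of items: 10
Unit price: $58 / 10 = $5.80

$5.80


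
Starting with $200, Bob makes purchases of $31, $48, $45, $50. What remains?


Add up expenses:
$31 + $48 + $45 + $50 = $174
Subtract from budget:
$200 - $174 = $26

$26


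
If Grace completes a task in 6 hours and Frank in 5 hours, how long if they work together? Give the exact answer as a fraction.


Grace's rate: 1/6 of the job per hour
Frank's rate: 1/5 of the job per hour
Combined rate: 1/6 + 1/5 = 11/30 per hour
Time = 1 / (11/30) = 30/11 hours (≈ 2.73 hours)

30/11 hours


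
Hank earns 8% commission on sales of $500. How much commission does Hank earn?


Convert rate to decimal:
8% = 0.08
Multiply by sales:
$500 x 0.08 = $40

$40


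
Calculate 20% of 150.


Convert percentage to decimal:
20% = 0.2
Multiply:
150 x 0.2 = 30

30


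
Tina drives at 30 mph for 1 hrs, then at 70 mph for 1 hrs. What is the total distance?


Leg 1 distance:
30 x 1 = 30 miles
Leg 2 distance:
70 x 1 = 70 miles
Total distance:
30 + 70 = 100 miles

100 miles


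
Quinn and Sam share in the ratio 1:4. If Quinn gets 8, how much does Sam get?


Find the multiplier:
8 / 1 = 8
Apply to Sam's share:
4 x 8 = 32

32


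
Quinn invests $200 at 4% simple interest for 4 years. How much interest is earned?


Use the formula I = P x R x T / 100
P x R x T = 200 x 4 x 4 = 3200
I = 3200 / 100 = $32

$32


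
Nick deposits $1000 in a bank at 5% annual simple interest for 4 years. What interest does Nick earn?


Use the formula I = P x R x T / 100
P x R x T = 1000 x 5 x 4 = 20000
I = 20000 / 100 = $200

$200


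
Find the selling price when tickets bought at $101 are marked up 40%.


Calculate the markup amount:
40% of $101 = $40.40
Add to cost:
$101 + $40.40 = $141.40

$141.40


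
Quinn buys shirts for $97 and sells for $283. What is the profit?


Selling price = $283
Cost price = $97
Profit = selling price - cost price:
Profit = $283 - $97 = $186

$186


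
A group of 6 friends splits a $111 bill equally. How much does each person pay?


Total bill: $111
Number of people: 6
Each pays: $111 / 6 = $18.50

$18.50


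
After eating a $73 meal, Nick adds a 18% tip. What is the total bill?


Calculate the tip:
18% of $73 = $13.14
Add tip to meal cost:
$73 + $13.14 = $86.14

$86.14


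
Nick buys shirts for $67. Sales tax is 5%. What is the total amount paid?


Calculate the tax:
5% of $67 = $3.35
Add tax to price:
$67 + $3.35 = $70.35

$70.35
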